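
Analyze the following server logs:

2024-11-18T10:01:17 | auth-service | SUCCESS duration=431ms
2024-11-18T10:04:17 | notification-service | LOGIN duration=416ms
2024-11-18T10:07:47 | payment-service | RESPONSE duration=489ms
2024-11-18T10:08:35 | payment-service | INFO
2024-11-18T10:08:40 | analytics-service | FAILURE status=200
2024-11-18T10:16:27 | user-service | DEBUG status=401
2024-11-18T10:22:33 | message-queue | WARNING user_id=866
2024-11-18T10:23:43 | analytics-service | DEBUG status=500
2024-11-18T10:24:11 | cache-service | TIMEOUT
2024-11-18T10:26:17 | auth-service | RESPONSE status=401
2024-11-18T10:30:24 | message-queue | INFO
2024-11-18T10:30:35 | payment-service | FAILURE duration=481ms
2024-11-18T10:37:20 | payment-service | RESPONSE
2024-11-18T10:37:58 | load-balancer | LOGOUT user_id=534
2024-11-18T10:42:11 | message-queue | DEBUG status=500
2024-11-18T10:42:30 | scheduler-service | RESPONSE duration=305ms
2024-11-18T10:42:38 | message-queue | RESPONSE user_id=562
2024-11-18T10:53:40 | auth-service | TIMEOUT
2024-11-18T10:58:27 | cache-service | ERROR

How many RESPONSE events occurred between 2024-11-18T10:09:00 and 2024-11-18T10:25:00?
0

To count events in the time window:

1. Window boundaries: 2024-11-18T10:09:00 to 2024-11-18T10:25:00
2. Filter for RESPONSE events within this window
3. Count matching events: 0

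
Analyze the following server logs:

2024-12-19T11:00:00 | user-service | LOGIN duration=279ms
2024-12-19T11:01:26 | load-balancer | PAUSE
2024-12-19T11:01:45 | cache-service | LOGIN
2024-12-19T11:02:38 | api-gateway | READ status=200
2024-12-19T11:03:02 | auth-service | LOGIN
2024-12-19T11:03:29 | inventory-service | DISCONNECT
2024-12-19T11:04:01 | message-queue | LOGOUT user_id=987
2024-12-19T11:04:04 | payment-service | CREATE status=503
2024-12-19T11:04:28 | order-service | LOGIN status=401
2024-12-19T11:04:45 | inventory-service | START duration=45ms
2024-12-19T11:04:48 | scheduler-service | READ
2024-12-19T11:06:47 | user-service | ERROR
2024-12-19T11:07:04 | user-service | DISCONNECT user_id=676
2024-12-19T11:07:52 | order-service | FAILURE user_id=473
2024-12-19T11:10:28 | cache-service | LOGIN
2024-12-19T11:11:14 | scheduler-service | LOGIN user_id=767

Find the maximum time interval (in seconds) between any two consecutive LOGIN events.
360

To find the longest gap:

1. Extract all LOGIN events in chronological order
2. Calculate time differences between consecutive events
3. Find the maximum difference
4. Longest gap: 360 seconds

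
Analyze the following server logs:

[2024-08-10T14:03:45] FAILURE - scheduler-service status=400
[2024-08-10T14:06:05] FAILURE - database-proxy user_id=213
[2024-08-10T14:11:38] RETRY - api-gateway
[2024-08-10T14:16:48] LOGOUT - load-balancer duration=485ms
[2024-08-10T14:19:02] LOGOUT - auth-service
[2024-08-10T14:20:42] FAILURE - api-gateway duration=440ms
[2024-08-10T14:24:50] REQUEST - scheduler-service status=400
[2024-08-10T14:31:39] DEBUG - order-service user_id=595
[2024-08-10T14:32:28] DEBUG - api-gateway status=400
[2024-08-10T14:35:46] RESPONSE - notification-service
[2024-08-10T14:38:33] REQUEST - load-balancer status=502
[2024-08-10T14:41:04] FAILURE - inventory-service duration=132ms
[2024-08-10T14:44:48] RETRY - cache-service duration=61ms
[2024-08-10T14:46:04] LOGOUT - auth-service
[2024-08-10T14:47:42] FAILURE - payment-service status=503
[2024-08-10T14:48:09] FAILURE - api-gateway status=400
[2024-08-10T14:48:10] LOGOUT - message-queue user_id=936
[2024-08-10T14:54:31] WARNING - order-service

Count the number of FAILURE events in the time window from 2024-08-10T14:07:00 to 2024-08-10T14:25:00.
1

To count events in the time window:

1. Window boundaries: 2024-08-10T14:07:00 to 2024-08-10T14:25:00
2. Filter for FAILURE events within this window
3. Count matching events: 1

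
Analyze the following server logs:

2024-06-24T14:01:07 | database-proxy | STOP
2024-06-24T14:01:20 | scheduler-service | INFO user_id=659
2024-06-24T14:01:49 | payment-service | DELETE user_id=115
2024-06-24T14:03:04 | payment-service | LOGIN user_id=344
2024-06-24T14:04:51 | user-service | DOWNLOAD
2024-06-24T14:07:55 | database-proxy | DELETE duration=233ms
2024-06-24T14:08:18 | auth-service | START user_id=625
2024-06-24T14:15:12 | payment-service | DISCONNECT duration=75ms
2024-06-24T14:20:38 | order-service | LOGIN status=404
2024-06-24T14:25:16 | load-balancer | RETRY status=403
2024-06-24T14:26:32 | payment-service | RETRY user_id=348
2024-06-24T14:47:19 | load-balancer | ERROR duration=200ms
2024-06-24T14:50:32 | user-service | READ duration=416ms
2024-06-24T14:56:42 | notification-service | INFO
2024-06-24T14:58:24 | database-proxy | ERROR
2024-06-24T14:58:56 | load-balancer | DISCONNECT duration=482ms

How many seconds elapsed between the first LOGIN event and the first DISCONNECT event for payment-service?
728

To find the time between events:

1. Locate the first LOGIN event for payment-service: 2024-06-24T14:03:04
2. Locate the first DISCONNECT event for payment-service: 2024-06-24T14:15:12
3. Calculate the difference: 2024-06-24T14:15:12 - 2024-06-24T14:03:04 = 728 seconds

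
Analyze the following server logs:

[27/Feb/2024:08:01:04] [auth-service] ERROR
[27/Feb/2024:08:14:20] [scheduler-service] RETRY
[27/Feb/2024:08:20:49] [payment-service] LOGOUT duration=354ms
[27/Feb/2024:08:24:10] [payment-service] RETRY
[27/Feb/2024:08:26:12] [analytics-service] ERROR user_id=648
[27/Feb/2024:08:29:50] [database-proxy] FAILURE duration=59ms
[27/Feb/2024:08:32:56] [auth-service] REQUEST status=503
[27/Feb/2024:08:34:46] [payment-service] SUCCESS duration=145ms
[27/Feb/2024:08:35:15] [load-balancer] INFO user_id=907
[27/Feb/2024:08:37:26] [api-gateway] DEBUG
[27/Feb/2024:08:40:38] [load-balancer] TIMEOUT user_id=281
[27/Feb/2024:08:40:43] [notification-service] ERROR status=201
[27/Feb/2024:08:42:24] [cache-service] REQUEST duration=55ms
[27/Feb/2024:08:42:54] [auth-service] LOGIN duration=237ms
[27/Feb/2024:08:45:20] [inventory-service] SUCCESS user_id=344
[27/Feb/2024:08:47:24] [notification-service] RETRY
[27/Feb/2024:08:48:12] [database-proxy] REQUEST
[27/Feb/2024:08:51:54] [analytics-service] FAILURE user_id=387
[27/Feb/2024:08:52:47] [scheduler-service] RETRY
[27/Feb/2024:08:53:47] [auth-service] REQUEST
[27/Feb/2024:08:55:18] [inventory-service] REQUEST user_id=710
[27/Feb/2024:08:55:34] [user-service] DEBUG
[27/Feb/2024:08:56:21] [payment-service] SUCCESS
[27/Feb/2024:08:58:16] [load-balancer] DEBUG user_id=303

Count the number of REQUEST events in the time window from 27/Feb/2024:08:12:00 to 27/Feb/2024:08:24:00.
0

To count events in the time window:

1. Window boundaries: 27/Feb/2024:08:12:00 to 27/Feb/2024:08:24:00
2. Filter for REQUEST events within this window
3. Count matching events: 0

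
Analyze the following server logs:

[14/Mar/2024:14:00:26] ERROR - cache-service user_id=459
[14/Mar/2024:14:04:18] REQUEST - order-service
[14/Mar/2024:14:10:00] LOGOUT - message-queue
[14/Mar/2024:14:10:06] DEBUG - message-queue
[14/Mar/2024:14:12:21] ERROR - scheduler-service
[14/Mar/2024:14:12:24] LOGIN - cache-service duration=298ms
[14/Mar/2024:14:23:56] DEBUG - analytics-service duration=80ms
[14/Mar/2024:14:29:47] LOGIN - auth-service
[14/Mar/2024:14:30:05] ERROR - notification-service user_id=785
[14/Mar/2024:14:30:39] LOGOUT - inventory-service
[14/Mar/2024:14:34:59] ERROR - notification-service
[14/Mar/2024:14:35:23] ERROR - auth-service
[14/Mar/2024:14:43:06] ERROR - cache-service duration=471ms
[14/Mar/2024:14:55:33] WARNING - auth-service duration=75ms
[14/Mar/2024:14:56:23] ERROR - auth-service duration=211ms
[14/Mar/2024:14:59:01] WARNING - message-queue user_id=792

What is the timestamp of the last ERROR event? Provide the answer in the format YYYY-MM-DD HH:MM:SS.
2024-03-14 14:56:23

To find the last event:

1. Filter for all ERROR events
2. Sort by timestamp
3. Select the last one
4. Timestamp: 2024-03-14 14:56:23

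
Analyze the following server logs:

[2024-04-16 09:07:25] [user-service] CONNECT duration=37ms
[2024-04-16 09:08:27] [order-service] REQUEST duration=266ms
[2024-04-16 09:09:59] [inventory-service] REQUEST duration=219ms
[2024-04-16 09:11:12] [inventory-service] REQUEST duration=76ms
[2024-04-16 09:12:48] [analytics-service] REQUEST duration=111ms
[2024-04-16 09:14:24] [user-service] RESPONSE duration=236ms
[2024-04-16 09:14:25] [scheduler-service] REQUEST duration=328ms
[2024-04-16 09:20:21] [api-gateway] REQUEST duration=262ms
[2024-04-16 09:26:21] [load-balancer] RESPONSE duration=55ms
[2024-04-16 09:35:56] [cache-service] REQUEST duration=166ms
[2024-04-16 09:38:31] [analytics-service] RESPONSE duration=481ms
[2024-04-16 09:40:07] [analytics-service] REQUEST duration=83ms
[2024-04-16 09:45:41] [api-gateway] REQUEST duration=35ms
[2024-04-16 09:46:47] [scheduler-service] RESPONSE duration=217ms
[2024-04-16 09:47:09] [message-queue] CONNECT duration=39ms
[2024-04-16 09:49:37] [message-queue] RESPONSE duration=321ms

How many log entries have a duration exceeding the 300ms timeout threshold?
3

To count timeouts:

1. Threshold: 300ms
2. Extract duration from each log entry
3. Count entries where duration > 300
4. Timeout count: 3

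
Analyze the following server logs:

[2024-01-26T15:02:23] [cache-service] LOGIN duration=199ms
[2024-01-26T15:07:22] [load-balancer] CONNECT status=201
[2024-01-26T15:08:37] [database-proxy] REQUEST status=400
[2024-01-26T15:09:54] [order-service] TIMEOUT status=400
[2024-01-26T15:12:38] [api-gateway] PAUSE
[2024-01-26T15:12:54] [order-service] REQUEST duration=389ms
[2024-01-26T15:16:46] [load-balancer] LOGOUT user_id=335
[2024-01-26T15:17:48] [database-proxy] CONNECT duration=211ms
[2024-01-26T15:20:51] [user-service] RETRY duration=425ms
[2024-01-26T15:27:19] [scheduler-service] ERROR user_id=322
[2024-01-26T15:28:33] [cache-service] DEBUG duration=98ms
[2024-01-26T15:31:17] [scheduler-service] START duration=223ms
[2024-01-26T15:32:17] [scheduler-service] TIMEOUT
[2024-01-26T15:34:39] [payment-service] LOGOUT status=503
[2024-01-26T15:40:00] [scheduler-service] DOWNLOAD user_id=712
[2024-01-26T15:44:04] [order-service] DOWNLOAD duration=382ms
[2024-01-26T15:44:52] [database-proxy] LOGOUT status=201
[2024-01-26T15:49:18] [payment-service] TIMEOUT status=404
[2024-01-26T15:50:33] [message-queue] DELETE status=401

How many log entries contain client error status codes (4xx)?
4

To find matching entries:

1. Pattern to match: client error status codes (4xx)
2. Scan each log entry for the pattern
3. Count matches: 4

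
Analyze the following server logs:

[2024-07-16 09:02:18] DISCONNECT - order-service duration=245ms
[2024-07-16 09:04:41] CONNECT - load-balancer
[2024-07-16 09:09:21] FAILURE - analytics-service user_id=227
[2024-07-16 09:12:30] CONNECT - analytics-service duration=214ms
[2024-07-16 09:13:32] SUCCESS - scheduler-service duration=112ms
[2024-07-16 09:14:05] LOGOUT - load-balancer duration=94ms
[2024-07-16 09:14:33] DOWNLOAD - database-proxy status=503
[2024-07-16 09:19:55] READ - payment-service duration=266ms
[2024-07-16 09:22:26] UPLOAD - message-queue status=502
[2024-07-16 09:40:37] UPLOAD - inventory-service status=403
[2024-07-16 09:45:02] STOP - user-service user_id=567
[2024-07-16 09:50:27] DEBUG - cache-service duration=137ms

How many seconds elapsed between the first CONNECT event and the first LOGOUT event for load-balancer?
564

To find the time between events:

1. Locate the first CONNECT event for load-balancer: 2024-07-16 09:04:41
2. Locate the first LOGOUT event for load-balancer: 2024-07-16 09:14:05
3. Calculate the difference: 2024-07-16 09:14:05 - 2024-07-16 09:04:41 = 564 seconds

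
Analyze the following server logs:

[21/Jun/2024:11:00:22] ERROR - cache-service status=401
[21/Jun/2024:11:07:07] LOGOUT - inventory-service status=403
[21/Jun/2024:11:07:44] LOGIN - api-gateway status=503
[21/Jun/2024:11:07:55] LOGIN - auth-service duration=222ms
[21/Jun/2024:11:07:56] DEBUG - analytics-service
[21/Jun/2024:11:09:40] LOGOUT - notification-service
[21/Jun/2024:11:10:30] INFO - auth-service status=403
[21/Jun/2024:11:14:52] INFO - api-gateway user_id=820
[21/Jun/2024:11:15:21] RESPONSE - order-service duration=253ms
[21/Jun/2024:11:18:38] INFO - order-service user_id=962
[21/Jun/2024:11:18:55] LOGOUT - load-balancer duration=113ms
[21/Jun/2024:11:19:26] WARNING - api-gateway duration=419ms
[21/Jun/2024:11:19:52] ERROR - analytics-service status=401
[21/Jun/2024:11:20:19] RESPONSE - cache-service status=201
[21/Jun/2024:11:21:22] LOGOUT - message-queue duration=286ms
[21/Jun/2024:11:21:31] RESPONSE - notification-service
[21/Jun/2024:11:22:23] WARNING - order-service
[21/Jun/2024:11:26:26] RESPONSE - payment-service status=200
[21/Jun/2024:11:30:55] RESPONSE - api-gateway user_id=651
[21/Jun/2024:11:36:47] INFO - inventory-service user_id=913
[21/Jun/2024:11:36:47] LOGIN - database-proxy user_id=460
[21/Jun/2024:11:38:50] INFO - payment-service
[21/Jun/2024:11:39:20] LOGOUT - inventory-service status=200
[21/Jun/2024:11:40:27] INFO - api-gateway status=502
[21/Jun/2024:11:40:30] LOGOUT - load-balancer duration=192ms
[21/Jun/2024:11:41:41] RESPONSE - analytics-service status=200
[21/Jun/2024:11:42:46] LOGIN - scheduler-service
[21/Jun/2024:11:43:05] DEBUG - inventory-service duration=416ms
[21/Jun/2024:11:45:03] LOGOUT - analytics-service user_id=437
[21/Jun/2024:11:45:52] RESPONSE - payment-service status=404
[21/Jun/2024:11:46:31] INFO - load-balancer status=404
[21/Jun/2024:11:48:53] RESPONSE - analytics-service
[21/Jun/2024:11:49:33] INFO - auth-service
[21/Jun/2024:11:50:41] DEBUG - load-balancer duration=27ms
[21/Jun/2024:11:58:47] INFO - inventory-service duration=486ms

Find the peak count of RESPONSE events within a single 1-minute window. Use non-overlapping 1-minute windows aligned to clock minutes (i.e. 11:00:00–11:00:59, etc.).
1

To find the burst window:

1. Divide the log period into non-overlapping 1-minute windows starting at 11:00
2. Count RESPONSE events in each window
3. Find the window with maximum count
4. Maximum events in a window: 1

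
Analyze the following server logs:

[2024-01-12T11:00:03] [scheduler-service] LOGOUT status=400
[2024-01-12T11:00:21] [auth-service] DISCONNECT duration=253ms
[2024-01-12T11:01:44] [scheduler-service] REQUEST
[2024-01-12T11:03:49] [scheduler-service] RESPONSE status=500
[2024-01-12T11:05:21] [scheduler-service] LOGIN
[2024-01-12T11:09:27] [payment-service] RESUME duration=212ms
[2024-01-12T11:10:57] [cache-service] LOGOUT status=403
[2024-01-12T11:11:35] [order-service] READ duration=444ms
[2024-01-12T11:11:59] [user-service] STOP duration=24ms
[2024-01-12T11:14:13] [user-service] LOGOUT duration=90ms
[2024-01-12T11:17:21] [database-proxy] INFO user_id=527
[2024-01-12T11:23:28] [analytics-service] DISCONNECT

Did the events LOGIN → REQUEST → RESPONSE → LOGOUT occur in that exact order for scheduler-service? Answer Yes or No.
No

To verify sequence order:

1. Find all events in sequence LOGIN → REQUEST → RESPONSE → LOGOUT for scheduler-service
2. Extract their timestamps
3. Check if timestamps are in ascending order
4. Result: No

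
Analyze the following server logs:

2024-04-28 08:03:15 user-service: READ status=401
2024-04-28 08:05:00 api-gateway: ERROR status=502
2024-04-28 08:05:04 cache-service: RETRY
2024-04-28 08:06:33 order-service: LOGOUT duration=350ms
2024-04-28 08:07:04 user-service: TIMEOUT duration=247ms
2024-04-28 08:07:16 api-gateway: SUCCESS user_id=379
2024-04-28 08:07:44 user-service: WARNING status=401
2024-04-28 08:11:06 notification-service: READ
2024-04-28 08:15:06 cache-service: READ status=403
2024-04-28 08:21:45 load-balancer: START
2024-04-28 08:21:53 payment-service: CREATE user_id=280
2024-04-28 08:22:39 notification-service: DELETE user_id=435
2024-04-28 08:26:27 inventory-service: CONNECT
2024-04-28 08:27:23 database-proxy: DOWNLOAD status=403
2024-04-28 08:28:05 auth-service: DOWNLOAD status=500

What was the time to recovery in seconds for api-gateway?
136

To calculate recovery time:

1. Find ERROR event for api-gateway: 2024-04-28 08:05:00
2. Find next SUCCESS event for api-gateway: 2024-04-28 08:07:16
3. Recovery time: 2024-04-28 08:07:16 - 2024-04-28 08:05:00 = 136 seconds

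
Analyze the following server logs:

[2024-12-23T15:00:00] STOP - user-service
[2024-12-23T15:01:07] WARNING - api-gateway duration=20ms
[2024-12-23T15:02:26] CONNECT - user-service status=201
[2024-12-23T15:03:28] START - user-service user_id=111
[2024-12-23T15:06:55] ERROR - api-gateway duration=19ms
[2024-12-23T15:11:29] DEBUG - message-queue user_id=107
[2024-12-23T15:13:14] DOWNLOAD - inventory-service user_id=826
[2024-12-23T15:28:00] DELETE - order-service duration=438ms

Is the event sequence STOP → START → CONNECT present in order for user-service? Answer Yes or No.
No

To verify sequence order:

1. Find all events in sequence STOP → START → CONNECT for user-service
2. Extract their timestamps
3. Check if timestamps are in ascending order
4. Result: No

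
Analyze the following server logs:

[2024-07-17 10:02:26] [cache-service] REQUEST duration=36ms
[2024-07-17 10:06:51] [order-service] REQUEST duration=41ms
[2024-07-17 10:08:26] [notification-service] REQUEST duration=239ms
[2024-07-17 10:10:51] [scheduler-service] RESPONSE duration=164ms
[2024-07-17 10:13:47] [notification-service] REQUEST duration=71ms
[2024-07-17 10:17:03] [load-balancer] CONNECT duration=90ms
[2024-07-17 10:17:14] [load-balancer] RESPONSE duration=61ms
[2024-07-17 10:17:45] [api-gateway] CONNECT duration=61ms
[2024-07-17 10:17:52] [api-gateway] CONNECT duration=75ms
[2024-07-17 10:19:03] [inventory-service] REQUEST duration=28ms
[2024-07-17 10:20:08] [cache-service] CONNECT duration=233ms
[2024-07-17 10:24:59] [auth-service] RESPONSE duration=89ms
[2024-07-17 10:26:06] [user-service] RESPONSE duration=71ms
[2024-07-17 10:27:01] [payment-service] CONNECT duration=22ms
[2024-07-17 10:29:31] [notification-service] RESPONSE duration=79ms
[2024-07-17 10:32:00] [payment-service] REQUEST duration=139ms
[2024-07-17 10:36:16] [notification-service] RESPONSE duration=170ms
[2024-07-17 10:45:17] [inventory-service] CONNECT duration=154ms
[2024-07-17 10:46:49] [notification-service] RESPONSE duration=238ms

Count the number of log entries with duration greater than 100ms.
7

To count timeouts:

1. Threshold: 100ms
2. Extract duration from each log entry
3. Count entries where duration > 100
4. Timeout count: 7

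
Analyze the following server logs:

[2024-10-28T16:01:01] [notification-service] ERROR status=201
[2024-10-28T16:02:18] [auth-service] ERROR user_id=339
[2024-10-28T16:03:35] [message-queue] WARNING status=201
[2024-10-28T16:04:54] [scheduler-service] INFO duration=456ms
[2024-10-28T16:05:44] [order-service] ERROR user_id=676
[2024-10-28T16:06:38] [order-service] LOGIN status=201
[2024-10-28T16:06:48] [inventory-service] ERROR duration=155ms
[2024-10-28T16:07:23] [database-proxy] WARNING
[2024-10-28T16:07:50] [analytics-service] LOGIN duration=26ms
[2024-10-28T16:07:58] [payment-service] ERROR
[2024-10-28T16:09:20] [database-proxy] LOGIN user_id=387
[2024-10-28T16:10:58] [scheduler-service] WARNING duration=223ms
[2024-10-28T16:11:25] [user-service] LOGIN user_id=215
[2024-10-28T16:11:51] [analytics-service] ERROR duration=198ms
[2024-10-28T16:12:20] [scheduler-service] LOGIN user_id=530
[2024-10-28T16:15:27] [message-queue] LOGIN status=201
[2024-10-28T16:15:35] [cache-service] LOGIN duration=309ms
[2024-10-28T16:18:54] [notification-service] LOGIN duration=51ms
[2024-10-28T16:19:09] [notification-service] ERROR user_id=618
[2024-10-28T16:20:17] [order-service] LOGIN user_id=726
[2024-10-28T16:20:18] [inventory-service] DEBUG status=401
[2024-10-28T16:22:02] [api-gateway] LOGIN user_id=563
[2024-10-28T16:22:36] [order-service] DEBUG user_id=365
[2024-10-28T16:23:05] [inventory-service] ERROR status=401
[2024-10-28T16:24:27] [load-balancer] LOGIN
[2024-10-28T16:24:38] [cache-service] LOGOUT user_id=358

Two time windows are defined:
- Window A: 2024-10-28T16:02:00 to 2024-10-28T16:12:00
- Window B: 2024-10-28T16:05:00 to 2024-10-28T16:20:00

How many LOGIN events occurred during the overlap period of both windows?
4

To find overlap events:

1. Window A: 2024-10-28T16:02:00 to 2024-10-28T16:12:00
2. Window B: 2024-10-28T16:05:00 to 2024-10-28T16:20:00
3. Overlap period: 2024-10-28T16:05:00 to 2024-10-28T16:12:00
4. Count LOGIN events in overlap: 4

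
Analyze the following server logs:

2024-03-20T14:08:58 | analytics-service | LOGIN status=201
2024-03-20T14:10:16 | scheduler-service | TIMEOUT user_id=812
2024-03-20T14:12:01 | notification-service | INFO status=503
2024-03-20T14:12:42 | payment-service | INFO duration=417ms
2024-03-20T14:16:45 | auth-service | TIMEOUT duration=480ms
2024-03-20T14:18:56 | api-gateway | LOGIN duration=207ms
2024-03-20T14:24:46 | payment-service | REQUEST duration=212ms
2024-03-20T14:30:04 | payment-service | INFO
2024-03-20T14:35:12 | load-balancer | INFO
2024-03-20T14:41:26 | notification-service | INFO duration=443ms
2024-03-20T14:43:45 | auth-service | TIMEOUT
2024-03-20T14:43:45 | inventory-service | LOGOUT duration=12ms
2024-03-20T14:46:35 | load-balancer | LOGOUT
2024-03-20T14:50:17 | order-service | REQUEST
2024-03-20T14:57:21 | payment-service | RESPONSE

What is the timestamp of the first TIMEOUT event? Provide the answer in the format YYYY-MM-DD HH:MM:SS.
2024-03-20 14:10:16

To find the first event:

1. Filter for all TIMEOUT events
2. Sort by timestamp
3. Select the first one
4. Timestamp: 2024-03-20 14:10:16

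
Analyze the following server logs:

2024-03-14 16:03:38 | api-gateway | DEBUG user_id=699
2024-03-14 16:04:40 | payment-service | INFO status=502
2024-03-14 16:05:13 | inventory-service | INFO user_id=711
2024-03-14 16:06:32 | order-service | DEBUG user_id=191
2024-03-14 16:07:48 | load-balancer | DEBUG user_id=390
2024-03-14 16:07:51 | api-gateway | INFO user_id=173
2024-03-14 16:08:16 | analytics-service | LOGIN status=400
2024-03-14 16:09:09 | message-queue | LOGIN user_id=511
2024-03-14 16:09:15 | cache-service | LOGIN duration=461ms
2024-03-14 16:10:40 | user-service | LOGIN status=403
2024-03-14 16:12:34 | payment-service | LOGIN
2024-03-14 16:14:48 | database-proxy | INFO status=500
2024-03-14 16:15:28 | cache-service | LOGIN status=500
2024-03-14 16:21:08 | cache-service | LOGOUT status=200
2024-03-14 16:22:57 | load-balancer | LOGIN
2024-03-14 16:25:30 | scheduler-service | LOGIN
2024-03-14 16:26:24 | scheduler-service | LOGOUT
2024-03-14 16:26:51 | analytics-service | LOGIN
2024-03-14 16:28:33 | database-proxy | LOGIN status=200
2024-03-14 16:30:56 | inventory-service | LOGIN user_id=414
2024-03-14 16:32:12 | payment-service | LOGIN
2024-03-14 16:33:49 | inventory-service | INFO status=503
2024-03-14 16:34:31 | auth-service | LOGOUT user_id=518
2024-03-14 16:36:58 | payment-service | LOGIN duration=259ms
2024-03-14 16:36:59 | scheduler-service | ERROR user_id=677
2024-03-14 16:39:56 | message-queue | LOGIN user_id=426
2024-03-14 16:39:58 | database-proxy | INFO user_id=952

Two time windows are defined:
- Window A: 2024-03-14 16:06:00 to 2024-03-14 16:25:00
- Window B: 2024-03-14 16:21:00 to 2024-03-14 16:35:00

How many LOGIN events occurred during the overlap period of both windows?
1

To find overlap events:

1. Window A: 2024-03-14 16:06:00 to 2024-03-14 16:25:00
2. Window B: 2024-03-14 16:21:00 to 2024-03-14 16:35:00
3. Overlap period: 2024-03-14 16:21:00 to 2024-03-14 16:25:00
4. Count LOGIN events in overlap: 1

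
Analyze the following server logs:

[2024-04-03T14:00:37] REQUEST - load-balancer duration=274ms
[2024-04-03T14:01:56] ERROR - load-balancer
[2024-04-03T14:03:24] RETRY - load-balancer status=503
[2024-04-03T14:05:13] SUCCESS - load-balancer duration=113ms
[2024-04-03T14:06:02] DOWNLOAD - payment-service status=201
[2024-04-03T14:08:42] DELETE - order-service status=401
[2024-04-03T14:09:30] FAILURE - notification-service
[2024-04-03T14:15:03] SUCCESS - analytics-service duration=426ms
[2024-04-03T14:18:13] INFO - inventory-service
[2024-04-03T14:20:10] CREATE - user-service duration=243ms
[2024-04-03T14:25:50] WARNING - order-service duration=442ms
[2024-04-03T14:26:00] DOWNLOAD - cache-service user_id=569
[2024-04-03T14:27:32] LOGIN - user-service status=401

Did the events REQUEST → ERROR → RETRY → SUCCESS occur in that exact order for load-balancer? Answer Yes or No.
Yes

To verify sequence order:

1. Find all events in sequence REQUEST → ERROR → RETRY → SUCCESS for load-balancer
2. Extract their timestamps
3. Check if timestamps are in ascending order
4. Result: Yes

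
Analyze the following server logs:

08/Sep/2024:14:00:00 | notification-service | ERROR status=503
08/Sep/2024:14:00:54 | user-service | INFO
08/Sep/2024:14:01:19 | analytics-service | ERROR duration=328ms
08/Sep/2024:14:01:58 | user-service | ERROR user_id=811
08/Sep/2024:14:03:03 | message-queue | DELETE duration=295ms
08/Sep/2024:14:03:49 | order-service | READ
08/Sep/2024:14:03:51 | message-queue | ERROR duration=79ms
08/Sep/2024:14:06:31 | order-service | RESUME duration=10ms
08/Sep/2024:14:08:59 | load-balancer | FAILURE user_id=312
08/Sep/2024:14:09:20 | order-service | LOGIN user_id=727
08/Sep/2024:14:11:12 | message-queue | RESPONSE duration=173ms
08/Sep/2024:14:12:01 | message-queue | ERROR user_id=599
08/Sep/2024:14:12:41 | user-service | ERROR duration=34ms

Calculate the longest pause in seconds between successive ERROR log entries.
490

To find the longest gap:

1. Extract all ERROR events in chronological order
2. Calculate time differences between consecutive events
3. Find the maximum difference
4. Longest gap: 490 seconds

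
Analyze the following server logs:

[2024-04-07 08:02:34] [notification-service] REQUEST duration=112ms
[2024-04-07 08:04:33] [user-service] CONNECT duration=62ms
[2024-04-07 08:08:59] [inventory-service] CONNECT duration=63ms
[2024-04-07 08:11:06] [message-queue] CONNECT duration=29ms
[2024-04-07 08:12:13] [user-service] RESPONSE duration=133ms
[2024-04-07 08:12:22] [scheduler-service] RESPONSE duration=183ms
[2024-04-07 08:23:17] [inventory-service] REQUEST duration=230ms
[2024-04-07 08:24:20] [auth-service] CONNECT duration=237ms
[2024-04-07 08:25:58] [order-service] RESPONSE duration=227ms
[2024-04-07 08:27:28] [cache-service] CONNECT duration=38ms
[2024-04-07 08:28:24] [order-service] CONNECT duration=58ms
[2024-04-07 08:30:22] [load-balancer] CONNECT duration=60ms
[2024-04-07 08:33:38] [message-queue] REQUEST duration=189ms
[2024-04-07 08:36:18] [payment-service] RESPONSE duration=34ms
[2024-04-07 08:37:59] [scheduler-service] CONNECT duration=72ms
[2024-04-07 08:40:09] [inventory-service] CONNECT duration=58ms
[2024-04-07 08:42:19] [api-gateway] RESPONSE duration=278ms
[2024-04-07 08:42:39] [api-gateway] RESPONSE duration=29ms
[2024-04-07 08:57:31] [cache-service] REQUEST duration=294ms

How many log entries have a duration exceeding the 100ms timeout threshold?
9

To count timeouts:

1. Threshold: 100ms
2. Extract duration from each log entry
3. Count entries where duration > 100
4. Timeout count: 9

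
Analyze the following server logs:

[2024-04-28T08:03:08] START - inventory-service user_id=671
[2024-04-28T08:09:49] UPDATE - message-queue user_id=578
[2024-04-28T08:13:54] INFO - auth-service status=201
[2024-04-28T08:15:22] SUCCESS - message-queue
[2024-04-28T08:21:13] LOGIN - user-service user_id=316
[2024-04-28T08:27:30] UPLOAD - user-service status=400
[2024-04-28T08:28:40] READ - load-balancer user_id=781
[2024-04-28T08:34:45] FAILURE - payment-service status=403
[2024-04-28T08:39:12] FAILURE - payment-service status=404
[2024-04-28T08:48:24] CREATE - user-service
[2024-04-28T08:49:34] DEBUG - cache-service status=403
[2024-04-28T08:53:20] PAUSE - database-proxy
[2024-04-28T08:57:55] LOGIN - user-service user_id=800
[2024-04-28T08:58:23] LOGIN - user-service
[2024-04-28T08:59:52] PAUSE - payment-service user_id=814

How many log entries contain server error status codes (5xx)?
0

To find matching entries:

1. Pattern to match: server error status codes (5xx)
2. Scan each log entry for the pattern
3. Count matches: 0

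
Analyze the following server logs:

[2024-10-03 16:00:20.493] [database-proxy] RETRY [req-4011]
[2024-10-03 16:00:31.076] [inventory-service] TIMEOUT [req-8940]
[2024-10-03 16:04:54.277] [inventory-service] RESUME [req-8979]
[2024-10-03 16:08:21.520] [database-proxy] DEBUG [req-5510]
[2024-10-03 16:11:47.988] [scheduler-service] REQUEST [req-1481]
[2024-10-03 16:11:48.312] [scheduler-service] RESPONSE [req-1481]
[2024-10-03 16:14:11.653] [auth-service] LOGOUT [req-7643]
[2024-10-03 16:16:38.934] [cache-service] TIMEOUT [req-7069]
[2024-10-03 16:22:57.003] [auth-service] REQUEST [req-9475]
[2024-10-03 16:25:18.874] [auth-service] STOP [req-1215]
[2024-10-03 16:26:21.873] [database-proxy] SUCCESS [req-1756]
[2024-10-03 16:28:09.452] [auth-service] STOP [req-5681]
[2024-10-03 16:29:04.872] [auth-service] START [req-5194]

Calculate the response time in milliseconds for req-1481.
324

To calculate latency:

1. Find REQUEST with id req-1481: 2024-10-03 16:11:47.988
2. Find RESPONSE with id req-1481: 2024-10-03 16:11:48.312
3. Latency: 2024-10-03 16:11:48.312 - 2024-10-03 16:11:47.988 = 324ms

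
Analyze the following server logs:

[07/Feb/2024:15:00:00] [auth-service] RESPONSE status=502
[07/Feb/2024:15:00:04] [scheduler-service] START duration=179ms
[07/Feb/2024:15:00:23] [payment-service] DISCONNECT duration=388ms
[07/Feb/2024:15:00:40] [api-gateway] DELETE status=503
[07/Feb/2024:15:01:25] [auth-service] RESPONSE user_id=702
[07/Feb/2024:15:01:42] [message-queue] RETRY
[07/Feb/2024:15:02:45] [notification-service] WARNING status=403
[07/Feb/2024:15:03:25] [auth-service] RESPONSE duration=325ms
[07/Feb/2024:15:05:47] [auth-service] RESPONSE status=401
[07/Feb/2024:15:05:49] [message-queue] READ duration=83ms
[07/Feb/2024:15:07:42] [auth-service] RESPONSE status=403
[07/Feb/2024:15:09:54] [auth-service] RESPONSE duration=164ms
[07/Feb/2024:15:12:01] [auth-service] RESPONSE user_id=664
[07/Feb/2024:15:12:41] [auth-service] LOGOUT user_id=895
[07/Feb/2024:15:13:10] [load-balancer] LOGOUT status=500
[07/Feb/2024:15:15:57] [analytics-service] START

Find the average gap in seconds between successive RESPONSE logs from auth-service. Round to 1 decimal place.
120.2

To calculate average interval:

1. Find all RESPONSE events for auth-service in order
2. Calculate time gaps between consecutive events
3. Compute mean of gaps: 721 / 6 = 120.2 seconds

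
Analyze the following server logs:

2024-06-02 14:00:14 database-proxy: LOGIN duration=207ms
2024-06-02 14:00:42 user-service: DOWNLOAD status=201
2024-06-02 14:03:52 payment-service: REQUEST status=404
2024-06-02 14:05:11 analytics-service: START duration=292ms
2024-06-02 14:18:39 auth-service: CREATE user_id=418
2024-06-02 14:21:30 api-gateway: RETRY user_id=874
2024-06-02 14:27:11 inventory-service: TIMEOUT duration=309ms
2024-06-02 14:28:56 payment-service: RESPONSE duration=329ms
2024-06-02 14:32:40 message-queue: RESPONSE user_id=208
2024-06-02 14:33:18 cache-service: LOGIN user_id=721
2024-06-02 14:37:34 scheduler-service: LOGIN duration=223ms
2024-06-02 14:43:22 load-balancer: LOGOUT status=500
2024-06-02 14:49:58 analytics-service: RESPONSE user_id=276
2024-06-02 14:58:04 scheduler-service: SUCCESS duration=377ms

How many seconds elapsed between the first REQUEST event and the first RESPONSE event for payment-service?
1504

To find the time between events:

1. Locate the first REQUEST event for payment-service: 2024-06-02 14:03:52
2. Locate the first RESPONSE event for payment-service: 2024-06-02 14:28:56
3. Calculate the difference: 2024-06-02 14:28:56 - 2024-06-02 14:03:52 = 1504 seconds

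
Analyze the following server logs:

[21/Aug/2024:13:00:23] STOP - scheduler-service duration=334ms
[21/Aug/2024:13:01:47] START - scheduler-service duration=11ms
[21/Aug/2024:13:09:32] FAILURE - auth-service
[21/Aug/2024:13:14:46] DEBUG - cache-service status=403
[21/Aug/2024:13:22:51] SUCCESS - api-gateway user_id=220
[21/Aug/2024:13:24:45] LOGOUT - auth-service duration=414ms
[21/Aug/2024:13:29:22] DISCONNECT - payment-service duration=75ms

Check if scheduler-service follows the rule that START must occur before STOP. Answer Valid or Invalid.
Invalid

To validate ordering:

1. Required order: START → STOP
2. Rule: START must occur before STOP
3. Check actual order of events for scheduler-service
4. Result: Invalid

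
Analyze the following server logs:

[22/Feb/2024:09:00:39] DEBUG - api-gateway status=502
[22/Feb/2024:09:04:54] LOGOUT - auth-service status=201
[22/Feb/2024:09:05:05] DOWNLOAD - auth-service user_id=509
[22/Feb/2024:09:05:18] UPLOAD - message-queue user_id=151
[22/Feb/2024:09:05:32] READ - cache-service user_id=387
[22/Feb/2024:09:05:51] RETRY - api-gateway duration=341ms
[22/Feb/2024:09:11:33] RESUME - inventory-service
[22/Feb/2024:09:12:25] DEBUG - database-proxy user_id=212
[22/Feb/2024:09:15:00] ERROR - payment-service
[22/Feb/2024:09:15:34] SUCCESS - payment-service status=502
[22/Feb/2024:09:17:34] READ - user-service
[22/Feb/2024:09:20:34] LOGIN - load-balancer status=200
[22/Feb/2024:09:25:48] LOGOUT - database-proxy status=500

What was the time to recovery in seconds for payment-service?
34

To calculate recovery time:

1. Find ERROR event for payment-service: 22/Feb/2024:09:15:00
2. Find next SUCCESS event for payment-service: 22/Feb/2024:09:15:34
3. Recovery time: 22/Feb/2024:09:15:34 - 22/Feb/2024:09:15:00 = 34 seconds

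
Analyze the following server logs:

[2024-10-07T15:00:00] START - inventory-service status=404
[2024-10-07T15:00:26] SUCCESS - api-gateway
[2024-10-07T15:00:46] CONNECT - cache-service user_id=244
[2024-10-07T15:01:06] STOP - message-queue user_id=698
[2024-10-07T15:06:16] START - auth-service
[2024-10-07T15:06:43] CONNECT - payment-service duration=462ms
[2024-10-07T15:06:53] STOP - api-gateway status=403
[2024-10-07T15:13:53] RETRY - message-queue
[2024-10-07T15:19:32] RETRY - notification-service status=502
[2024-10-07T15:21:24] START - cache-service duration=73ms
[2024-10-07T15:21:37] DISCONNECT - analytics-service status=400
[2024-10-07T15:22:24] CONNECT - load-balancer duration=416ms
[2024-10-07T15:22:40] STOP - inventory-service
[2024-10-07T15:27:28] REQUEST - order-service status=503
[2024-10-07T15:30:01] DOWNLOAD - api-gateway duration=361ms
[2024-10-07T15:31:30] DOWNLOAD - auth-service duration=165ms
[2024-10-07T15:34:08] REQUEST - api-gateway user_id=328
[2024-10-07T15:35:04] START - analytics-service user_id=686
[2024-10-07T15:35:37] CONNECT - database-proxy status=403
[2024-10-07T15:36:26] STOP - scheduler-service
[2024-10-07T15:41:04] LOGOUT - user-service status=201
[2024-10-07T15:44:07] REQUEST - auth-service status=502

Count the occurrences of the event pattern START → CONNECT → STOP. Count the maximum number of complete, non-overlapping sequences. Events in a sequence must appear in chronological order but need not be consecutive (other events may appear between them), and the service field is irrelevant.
4

To count sequences:

1. Look for pattern: START → CONNECT → STOP
2. Greedily scan the log in chronological order, matching each sequence element in turn (ignoring service)
3. Each time the full pattern completes, increment the count and restart matching from the next event
4. Complete non-overlapping sequences found: 4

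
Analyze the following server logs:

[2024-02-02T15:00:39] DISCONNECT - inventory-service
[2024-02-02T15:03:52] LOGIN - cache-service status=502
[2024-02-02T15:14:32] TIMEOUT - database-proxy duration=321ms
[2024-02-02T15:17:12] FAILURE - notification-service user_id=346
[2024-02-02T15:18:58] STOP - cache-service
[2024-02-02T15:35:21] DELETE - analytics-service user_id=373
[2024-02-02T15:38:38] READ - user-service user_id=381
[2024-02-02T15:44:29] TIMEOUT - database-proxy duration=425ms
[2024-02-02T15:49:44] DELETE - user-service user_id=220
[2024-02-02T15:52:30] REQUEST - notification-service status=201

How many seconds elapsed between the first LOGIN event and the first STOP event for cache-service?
906

To find the time between events:

1. Locate the first LOGIN event for cache-service: 2024-02-02T15:03:52
2. Locate the first STOP event for cache-service: 2024-02-02T15:18:58
3. Calculate the difference: 2024-02-02T15:18:58 - 2024-02-02T15:03:52 = 906 seconds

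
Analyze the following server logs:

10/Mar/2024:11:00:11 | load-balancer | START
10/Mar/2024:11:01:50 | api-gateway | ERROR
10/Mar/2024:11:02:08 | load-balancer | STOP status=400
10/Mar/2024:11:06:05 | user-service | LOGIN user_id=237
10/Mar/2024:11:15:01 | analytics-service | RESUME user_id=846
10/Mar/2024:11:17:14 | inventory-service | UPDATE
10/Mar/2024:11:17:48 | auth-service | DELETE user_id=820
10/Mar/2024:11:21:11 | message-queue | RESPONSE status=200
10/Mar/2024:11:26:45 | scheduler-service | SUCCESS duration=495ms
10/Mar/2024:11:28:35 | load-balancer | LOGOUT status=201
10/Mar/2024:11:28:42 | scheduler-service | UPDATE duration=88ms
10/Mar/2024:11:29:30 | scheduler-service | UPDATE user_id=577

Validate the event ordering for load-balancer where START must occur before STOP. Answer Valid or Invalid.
Valid

To validate ordering:

1. Required order: START → STOP
2. Rule: START must occur before STOP
3. Check actual order of events for load-balancer
4. Result: Valid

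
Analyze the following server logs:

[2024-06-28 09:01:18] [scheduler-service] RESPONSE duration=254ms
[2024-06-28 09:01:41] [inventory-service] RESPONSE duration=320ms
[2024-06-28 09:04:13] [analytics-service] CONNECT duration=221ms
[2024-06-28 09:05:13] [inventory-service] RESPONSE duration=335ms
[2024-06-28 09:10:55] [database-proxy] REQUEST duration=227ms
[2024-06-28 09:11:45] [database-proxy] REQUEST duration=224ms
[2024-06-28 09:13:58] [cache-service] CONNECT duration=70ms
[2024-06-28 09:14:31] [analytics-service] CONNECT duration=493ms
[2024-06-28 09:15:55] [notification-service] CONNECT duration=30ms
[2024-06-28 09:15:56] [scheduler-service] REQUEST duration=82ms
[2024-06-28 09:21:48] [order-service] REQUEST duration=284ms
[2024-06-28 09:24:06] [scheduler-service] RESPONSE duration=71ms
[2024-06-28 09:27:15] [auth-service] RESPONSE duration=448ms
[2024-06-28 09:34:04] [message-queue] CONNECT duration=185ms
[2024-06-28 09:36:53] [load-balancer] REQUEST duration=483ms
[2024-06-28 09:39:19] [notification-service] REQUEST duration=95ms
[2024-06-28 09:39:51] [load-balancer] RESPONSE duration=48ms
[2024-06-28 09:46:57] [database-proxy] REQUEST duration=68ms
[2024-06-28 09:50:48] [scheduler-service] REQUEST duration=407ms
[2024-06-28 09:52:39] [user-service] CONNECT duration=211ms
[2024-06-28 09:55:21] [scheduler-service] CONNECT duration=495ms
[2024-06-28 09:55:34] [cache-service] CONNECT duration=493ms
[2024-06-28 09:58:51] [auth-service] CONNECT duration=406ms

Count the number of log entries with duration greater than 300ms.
9

To count timeouts:

1. Threshold: 300ms
2. Extract duration from each log entry
3. Count entries where duration > 300
4. Timeout count: 9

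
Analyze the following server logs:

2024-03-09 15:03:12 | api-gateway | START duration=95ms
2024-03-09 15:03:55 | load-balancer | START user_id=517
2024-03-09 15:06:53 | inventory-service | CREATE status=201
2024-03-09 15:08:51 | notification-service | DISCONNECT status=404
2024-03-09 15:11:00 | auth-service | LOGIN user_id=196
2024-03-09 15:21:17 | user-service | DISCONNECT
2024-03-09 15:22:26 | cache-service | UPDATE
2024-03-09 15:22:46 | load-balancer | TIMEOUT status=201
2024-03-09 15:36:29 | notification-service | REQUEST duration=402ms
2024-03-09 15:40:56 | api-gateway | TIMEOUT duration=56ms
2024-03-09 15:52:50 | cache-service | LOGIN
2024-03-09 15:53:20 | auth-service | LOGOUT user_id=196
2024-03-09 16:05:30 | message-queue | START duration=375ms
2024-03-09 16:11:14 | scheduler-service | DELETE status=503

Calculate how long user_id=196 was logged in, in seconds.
2540

To calculate session duration:

1. Find LOGIN event for user_id=196: 2024-03-09 15:11:00
2. Find LOGOUT event for user_id=196: 2024-03-09 15:53:20
3. Session duration: 2024-03-09 15:53:20 - 2024-03-09 15:11:00 = 2540 seconds (42 minutes)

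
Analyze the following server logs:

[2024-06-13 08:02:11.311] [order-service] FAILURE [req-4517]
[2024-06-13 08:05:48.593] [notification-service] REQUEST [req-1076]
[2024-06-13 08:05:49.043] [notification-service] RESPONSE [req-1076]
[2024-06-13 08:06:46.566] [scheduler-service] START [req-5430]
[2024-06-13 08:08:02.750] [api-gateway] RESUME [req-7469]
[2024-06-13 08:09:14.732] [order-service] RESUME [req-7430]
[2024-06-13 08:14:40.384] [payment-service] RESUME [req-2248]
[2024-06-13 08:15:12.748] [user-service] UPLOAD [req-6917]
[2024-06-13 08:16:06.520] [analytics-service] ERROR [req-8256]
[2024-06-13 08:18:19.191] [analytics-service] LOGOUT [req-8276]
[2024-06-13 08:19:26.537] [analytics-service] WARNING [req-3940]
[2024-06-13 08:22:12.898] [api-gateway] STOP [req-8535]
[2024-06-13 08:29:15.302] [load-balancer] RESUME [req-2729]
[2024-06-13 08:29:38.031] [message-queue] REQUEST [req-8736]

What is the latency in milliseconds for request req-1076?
450

To calculate latency:

1. Find REQUEST with id req-1076: 2024-06-13 08:05:48.593
2. Find RESPONSE with id req-1076: 2024-06-13 08:05:49.043
3. Latency: 2024-06-13 08:05:49.043 - 2024-06-13 08:05:48.593 = 450ms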